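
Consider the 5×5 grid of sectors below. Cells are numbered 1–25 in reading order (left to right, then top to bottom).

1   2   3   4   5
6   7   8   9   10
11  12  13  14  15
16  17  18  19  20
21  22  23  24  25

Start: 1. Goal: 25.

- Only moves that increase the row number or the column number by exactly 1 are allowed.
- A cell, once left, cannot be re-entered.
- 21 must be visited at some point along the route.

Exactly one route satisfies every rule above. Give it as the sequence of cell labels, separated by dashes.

1 - 6 - 11 - 16 - 21 - 22 - 23 - 24 - 25

Moves only go right or down, so the column and row indices never decrease.
Route from 1: 4× down (reaching 21), 4× right (reaching 25) — 8 moves in all.
Check: all required cells visited.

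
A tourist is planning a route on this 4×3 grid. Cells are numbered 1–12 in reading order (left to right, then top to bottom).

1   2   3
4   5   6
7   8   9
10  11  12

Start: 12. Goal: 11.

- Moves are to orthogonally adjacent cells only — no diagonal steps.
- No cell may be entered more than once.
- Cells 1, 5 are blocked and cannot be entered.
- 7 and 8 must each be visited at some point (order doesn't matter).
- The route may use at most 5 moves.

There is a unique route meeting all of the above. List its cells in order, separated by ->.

The budget equals the shortest possible length, so every move has to be on a shortest route through the required cells.
Route from 12: up 1 to 9, left 2 to 7, down 1 to 10, right 1 to 11 — 5 moves in all.
Check: all required cells visited; 5 ≤ 5 moves.

12 -> 9 -> 8 -> 7 -> 10 -> 11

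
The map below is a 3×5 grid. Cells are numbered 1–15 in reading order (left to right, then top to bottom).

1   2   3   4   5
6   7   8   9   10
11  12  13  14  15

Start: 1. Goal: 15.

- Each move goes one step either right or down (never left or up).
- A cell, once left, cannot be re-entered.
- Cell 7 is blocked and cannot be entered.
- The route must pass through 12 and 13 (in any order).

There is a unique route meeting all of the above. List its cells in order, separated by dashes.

Moves only go right or down, so the column and row indices never decrease.
Route from 1: 2× down (reaching 11), 4× right (reaching 15) — 6 moves in all.
Check: all required cells visited.

1 - 6 - 11 - 12 - 13 - 14 - 15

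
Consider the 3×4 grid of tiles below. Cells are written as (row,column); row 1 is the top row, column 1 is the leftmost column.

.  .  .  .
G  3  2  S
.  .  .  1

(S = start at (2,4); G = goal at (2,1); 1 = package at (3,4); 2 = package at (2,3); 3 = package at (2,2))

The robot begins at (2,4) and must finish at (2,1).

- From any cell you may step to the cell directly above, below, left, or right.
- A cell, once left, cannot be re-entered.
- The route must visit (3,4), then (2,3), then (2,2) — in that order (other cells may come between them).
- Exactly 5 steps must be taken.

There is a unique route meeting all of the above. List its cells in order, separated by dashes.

The waypoints must appear in the order (3,4), (2,3), (2,2), with no cell reused.
Route from (2,4): down 1 to (3,4), left 1 to (3,3), up 1 to (2,3), left 2 to (2,1) — 5 moves in all.
Check: order respected (1 at step 1, 2 at step 3, 3 at step 4); 5 moves as required.

(2,4) - (3,4) - (3,3) - (2,3) - (2,2) - (2,1)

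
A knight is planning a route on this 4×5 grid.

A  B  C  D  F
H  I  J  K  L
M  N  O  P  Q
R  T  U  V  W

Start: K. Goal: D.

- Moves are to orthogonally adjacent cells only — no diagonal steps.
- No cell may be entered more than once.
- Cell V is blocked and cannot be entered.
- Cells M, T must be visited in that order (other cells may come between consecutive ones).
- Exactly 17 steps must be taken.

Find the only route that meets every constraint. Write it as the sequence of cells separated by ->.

K -> J -> C -> B -> A -> H -> I -> N -> M -> R -> T -> U -> O -> P -> Q -> L -> F -> D

The waypoints must appear in the order M, T, with no cell reused.
Route from K: left to J, up to C, 2× left (reaching A), down to H, right to I, down to N, left to M, down to R, 2× right (reaching U), up to O, 2× right (reaching Q), 2× up (reaching F), left to D — 17 moves in all.
Check: order respected (M at step 8, T at step 10); 17 moves as required.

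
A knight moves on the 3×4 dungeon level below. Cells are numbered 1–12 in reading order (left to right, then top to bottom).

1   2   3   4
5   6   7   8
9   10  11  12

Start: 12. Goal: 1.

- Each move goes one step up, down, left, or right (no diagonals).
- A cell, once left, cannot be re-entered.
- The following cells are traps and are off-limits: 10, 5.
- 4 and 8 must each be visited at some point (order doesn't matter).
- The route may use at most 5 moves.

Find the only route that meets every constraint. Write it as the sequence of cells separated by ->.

The budget equals the shortest possible length, so every move has to be on a shortest route through the required cells.
Route from 12: up 2 to 4, left 3 to 1 — 5 moves in all.
Check: all required cells visited; 5 ≤ 5 moves.

12 -> 8 -> 4 -> 3 -> 2 -> 1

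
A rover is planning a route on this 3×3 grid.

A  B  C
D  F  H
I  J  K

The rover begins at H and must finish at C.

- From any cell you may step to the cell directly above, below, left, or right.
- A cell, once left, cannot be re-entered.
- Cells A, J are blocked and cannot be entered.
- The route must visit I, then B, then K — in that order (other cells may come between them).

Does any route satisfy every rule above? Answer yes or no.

no

I must be visited but has only one open neighbour (D), and it is neither the start nor the goal — the route would have to enter and leave through D, re-entering it.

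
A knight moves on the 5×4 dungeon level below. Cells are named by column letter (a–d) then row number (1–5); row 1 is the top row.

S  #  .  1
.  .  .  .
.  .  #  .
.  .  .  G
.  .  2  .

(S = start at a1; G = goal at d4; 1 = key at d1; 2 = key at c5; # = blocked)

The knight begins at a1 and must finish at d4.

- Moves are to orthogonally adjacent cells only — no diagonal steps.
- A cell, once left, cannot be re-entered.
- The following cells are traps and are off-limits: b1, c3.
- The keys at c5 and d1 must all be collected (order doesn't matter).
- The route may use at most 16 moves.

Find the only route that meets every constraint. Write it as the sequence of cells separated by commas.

a1, a2, a3, a4, a5, b5, c5, c4, b4, b3, b2, c2, c1, d1, d2, d3, d4

Any route must reach c5 and d1 and still end at d4 within 16 moves, so the order of the required stops is forced.
Route from a1: down 4 to a5, right 2 to c5, up 1 to c4, left 1 to b4, up 2 to b2, right 1 to c2, up 1 to c1, right 1 to d1, down 3 to d4 — 16 moves in all.
Check: all required cells visited; 16 ≤ 16 moves.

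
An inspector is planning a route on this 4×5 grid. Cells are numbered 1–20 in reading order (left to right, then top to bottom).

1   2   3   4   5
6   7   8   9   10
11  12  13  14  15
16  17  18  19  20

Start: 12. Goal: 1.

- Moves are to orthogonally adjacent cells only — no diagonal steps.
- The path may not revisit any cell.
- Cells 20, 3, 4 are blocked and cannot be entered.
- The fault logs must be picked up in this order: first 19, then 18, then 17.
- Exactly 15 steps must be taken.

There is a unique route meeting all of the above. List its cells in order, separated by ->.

12 -> 13 -> 8 -> 9 -> 10 -> 15 -> 14 -> 19 -> 18 -> 17 -> 16 -> 11 -> 6 -> 7 -> 2 -> 1

The waypoints must appear in the order 19, 18, 17, with no cell reused.
Route from 12: right 1 to 13, up 1 to 8, right 2 to 10, down 1 to 15, left 1 to 14, down 1 to 19, left 3 to 16, up 2 to 6, right 1 to 7, up 1 to 2, left 1 to 1 — 15 moves in all.
Check: order respected (19 at step 7, 18 at step 8, 17 at step 9); 15 moves as required.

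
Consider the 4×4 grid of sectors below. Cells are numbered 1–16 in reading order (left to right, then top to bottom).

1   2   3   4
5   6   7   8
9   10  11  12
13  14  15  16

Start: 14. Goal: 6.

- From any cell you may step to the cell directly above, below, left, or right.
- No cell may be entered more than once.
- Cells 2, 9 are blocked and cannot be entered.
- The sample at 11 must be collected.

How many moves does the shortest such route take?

Any route passes through 11 somewhere between 14 and 6. Summing Manhattan distances along the two legs (14 → 11 → 6) gives a lower bound of 2 + 2 = 4 moves.
A route of 4 moves achieves this: 14 → 10 → 11 → 7 → 6.
Since 4 matches the lower bound, it is optimal.

4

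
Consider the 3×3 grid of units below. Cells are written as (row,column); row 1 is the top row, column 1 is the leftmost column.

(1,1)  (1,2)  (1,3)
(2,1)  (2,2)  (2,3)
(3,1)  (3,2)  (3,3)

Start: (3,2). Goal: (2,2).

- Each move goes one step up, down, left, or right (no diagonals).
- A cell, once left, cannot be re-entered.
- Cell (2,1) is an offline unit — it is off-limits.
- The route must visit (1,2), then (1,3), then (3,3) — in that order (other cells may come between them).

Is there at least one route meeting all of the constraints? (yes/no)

no

Ignoring the required order, 1 revisit-free route from (3,2) to (2,2) passes through all of (1,2), (1,3), and (3,3); the waypoint orders that occur are (3,3) → (1,3) → (1,2) (1) — never (1,2) → (1,3) → (3,3).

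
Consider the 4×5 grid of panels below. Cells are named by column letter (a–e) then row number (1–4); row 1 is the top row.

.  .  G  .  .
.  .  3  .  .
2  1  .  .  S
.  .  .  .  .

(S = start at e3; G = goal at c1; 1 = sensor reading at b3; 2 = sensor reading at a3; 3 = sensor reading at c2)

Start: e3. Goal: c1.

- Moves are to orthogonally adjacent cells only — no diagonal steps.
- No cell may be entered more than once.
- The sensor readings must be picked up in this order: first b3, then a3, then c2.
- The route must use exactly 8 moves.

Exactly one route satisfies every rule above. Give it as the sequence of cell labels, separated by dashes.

e3 - d3 - c3 - b3 - a3 - a2 - b2 - c2 - c1

The waypoints must appear in the order b3, a3, c2, with no cell reused.
Route from e3: 4× left (reaching a3), up to a2, 2× right (reaching c2), up to c1 — 8 moves in all.
Check: order respected (1 at step 3, 2 at step 4, 3 at step 7); 8 moves as required.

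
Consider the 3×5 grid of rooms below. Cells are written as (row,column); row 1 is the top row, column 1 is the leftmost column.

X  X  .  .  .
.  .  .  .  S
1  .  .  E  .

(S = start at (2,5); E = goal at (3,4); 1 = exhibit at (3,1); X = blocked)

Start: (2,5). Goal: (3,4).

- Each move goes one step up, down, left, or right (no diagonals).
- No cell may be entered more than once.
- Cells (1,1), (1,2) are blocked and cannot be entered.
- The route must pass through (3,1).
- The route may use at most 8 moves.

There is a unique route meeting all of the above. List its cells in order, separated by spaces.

(2,5) (2,4) (2,3) (2,2) (2,1) (3,1) (3,2) (3,3) (3,4)

The 8-move cap with required stops at (3,1) leaves no slack for detours.
Route from (2,5): 4× left (reaching (2,1)), down to (3,1), 3× right (reaching (3,4)) — 8 moves in all.
Check: all required cells visited; 8 ≤ 8 moves.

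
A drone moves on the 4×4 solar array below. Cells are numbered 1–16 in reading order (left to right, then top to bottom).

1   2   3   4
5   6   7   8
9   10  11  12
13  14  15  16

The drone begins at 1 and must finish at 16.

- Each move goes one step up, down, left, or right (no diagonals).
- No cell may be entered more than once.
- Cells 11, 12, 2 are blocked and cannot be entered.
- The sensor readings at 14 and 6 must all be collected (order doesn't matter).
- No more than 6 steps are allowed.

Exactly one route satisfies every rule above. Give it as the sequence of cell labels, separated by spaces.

The 6-move cap with required stops at 14, 6 leaves no slack for detours.
Route from 1: down to 5, right to 6, 2× down (reaching 14), 2× right (reaching 16) — 6 moves in all.
Check: all required cells visited; 6 ≤ 6 moves.

1 5 6 10 14 15 16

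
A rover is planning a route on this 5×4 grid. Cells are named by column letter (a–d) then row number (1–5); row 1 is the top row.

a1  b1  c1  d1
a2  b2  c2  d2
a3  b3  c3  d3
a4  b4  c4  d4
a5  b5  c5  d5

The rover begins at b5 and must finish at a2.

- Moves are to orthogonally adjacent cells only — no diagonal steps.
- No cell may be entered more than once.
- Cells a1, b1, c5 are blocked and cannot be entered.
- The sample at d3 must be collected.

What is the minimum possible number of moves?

Any route passes through d3 somewhere between b5 and a2. Summing Manhattan distances along the two legs (b5 → d3 → a2) gives a lower bound of 4 + 4 = 8 moves.
A route of 8 moves achieves this: b5 → b4 → b3 → c3 → d3 → d2 → c2 → b2 → a2.
Since 8 matches the lower bound, it is optimal.

8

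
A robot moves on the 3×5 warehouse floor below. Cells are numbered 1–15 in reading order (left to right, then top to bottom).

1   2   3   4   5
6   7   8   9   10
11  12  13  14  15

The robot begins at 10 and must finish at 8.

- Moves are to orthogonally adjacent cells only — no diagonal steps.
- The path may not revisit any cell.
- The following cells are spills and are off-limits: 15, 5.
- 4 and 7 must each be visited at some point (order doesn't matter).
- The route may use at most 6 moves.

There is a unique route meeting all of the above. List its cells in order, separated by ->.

The budget equals the shortest possible length, so every move has to be on a shortest route through the required cells.
Route from 10: left 1 to 9, up 1 to 4, left 2 to 2, down 1 to 7, right 1 to 8 — 6 moves in all.
Check: all required cells visited; 6 ≤ 6 moves.

10 -> 9 -> 4 -> 3 -> 2 -> 7 -> 8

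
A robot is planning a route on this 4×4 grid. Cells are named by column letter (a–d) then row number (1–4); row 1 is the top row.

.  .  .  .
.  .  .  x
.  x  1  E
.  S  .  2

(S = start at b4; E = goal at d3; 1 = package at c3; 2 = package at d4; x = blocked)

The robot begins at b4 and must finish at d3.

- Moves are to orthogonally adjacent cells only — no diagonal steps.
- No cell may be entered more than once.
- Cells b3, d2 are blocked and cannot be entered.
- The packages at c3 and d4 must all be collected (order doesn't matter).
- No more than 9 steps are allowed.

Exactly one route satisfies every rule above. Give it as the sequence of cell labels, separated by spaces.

b4 a4 a3 a2 b2 c2 c3 c4 d4 d3

Any route must reach c3 and d4 and still end at d3 within 9 moves, so the order of the required stops is forced.
Route from b4: left 1 to a4, up 2 to a2, right 2 to c2, down 2 to c4, right 1 to d4, up 1 to d3 — 9 moves in all.
Check: all required cells visited; 9 ≤ 9 moves.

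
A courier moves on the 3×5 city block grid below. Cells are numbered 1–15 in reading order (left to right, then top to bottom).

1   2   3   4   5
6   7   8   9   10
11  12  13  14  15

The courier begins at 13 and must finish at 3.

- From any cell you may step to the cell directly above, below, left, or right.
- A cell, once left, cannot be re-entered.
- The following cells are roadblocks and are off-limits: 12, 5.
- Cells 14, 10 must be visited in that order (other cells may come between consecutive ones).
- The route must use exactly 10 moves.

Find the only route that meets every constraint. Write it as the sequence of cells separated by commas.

13, 14, 15, 10, 9, 8, 7, 6, 1, 2, 3

The waypoints must appear in the order 14, 10, with no cell reused.
Route from 13: right 2 to 15, up 1 to 10, left 4 to 6, up 1 to 1, right 2 to 3 — 10 moves in all.
Check: order respected (14 at step 1, 10 at step 3); 10 moves as required.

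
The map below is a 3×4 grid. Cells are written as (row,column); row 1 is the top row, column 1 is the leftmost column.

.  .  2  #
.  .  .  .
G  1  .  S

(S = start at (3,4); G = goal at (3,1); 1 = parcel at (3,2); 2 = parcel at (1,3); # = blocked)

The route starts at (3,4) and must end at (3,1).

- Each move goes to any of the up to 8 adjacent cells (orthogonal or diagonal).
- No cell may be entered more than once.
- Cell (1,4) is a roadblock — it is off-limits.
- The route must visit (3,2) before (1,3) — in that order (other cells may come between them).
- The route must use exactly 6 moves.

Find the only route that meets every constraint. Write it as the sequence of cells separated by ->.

The waypoints must appear in the order (3,2), (1,3), with no cell reused.
Route from (3,4): 2× left (reaching (3,2)), up-right to (2,3), up to (1,3), 2× down-left (reaching (3,1)) — 6 moves in all.
Check: order respected (1 at step 2, 2 at step 4); 6 moves as required.

(3,4) -> (3,3) -> (3,2) -> (2,3) -> (1,3) -> (2,2) -> (3,1)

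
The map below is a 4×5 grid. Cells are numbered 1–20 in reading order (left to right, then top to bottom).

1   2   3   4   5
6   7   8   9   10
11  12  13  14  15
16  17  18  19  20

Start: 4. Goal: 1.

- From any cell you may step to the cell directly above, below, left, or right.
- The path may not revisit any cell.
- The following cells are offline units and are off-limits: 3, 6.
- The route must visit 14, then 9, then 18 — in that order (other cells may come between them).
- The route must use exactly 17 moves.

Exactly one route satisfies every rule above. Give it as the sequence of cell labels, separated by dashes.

The waypoints must appear in the order 14, 9, 18, with no cell reused.
Route from 4: right 1 to 5, down 3 to 20, left 1 to 19, up 2 to 9, left 1 to 8, down 2 to 18, left 2 to 16, up 1 to 11, right 1 to 12, up 2 to 2, left 1 to 1 — 17 moves in all.
Check: order respected (14 at step 6, 9 at step 7, 18 at step 10); 17 moves as required.

4 - 5 - 10 - 15 - 20 - 19 - 14 - 9 - 8 - 13 - 18 - 17 - 16 - 11 - 12 - 7 - 2 - 1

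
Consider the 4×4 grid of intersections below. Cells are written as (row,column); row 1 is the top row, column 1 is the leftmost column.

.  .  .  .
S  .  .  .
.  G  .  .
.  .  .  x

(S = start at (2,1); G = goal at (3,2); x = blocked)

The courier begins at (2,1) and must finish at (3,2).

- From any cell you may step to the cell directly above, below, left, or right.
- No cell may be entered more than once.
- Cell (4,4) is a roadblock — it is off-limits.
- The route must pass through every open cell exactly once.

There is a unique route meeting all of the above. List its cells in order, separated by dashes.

(2,1) - (1,1) - (1,2) - (2,2) - (2,3) - (1,3) - (1,4) - (2,4) - (3,4) - (3,3) - (4,3) - (4,2) - (4,1) - (3,1) - (3,2)

Need to visit all 15 open cells exactly once, starting at (2,1) and ending at (3,2).
Cell (3,4) has only two open neighbours ((2,4) and (3,3)), so the path must pass straight through it: one of those is the cell it's entered from and the other is where it exits.
Route from (2,1): up 1 to (1,1), right 1 to (1,2), down 1 to (2,2), right 1 to (2,3), up 1 to (1,3), right 1 to (1,4), down 2 to (3,4), left 1 to (3,3), down 1 to (4,3), left 2 to (4,1), up 1 to (3,1), right 1 to (3,2) — 14 moves in all.
Check: all 15 open cells covered.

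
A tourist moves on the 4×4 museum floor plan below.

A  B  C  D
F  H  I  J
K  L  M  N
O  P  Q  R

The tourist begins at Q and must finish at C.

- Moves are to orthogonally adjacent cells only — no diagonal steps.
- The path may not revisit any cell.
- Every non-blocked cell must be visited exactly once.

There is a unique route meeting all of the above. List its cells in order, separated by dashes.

Q - R - N - M - L - P - O - K - F - A - B - H - I - J - D - C

Need to visit all 16 open cells exactly once, starting at Q and ending at C.
Cell A has only two open neighbours (F and B), so the path must pass straight through it: one of those is the cell it's entered from and the other is where it exits.
Route from Q: right to R, up to N, 2× left (reaching L), down to P, left to O, 3× up (reaching A), right to B, down to H, 2× right (reaching J), up to D, left to C — 15 moves in all.
Check: all 16 open cells covered.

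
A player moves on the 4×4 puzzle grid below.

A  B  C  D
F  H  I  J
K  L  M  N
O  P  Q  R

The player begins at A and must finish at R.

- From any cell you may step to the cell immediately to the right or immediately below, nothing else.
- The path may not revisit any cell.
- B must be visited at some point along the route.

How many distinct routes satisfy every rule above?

A right/down-only route from A to R makes exactly 3 down-moves and 3 right-moves in some order.
With no other constraints that would be C(6,3) = 20 routes.
Split at B and multiply the segment counts: A→B: 1; B→R: 10; product = 10.
That gives 10 routes.

10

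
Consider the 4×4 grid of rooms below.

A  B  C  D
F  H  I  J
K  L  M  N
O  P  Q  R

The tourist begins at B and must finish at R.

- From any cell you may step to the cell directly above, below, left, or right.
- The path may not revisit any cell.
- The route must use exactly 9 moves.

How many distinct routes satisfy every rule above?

38

Need simple routes of exactly 9 moves from B to R (Manhattan distance 5, so 2 moves are spent on a detour and 2 undoing it).
Branch systematically from the start, pruning whenever the remaining move budget drops below the Manhattan distance to R or differs from it in parity. Grouping the completions by first move — via H: 11; via A: 14; via C: 13 — and summing: 11 + 14 + 13 = 38.
That gives 38 routes.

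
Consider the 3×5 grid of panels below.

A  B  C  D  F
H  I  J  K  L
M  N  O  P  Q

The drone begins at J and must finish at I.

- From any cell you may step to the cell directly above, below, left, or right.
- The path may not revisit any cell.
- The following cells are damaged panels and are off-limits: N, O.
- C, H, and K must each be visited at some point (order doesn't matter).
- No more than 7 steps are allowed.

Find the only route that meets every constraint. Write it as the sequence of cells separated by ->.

J -> K -> D -> C -> B -> A -> H -> I

The 7-move cap with required stops at C, H, K leaves no slack for detours.
Route from J: right to K, up to D, 3× left (reaching A), down to H, right to I — 7 moves in all.
Check: all required cells visited; 7 ≤ 7 moves.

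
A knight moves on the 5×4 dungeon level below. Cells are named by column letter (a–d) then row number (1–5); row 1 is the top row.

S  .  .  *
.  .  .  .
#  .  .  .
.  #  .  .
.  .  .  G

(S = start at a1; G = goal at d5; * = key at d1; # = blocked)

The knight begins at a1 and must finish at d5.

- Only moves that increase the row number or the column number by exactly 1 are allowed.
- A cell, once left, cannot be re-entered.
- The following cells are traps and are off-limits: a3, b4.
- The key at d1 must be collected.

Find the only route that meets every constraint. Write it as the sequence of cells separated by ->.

a1 -> b1 -> c1 -> d1 -> d2 -> d3 -> d4 -> d5

Moves only go right or down, so the column and row indices never decrease.
Route from a1: right 3 to d1, down 4 to d5 — 7 moves in all.
Check: all required cells visited.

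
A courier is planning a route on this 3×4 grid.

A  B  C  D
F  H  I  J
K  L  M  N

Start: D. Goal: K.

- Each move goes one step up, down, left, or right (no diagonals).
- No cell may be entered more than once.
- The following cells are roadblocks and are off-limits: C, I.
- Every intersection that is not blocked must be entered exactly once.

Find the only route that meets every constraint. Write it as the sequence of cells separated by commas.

Need to visit all 10 open cells exactly once, starting at D and ending at K.
Cell A has only two open neighbours (F and B), so the path must pass straight through it: one of those is the cell it's entered from and the other is where it exits.
Route from D: 2× down (reaching N), 2× left (reaching L), 2× up (reaching B), left to A, 2× down (reaching K) — 9 moves in all.
Check: all 10 open cells covered.

D, J, N, M, L, H, B, A, F, K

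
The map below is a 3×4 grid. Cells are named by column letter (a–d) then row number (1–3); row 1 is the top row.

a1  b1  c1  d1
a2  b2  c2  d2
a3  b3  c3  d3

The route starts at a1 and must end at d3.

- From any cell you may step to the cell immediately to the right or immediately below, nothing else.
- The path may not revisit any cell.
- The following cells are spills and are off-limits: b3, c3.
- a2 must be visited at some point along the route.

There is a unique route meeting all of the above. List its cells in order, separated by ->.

a1 -> a2 -> b2 -> c2 -> d2 -> d3

Moves only go right or down, so the column and row indices never decrease.
Route from a1: down 1 to a2, right 3 to d2, down 1 to d3 — 5 moves in all.
Check: all required cells visited.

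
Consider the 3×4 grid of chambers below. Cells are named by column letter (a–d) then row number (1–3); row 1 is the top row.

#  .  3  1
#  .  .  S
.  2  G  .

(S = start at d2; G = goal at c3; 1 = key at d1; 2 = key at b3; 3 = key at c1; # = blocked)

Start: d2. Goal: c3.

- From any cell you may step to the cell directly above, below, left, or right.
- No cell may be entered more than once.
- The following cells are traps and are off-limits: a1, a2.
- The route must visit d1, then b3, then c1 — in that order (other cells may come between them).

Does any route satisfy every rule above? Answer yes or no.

no

Ignoring the required order, 2 revisit-free routes from d2 to c3 pass through all of d1, b3, and c1; the waypoint orders that occur are d1 → c1 → b3 (2) — never d1 → b3 → c1.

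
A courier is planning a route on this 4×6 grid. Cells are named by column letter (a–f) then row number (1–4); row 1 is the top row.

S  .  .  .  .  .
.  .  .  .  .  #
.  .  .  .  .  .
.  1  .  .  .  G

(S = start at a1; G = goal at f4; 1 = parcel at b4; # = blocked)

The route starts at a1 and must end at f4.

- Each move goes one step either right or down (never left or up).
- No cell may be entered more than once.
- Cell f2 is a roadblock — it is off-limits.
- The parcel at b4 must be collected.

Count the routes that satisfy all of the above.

4

A right/down-only route from a1 to f4 makes exactly 3 down-moves and 5 right-moves in some order.
With no other constraints that would be C(8,3) = 56 routes.
Split at b4 and multiply the segment counts (each segment already excludes blocked cells): a1→b4: 4; b4→f4: 1; product = 4.
That gives 4 routes.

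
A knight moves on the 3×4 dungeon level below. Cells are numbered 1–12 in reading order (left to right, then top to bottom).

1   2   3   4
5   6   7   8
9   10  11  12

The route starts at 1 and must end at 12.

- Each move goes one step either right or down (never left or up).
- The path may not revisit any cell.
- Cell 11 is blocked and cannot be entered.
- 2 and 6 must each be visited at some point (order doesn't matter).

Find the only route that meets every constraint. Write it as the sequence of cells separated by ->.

1 -> 2 -> 6 -> 7 -> 8 -> 12

Moves only go right or down, so the column and row indices never decrease.
Route from 1: right to 2, down to 6, 2× right (reaching 8), down to 12 — 5 moves in all.
Check: all required cells visited.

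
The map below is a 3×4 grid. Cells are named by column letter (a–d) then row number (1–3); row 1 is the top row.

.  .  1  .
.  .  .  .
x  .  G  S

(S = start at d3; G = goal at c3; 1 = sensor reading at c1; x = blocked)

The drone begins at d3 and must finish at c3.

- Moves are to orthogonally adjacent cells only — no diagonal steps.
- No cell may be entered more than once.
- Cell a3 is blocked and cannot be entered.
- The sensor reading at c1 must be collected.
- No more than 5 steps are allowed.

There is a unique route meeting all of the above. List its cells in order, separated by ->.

d3 -> d2 -> d1 -> c1 -> c2 -> c3

Any route must reach c1 and still end at c3 within 5 moves, so the order of the required stops is forced.
Route from d3: up 2 to d1, left 1 to c1, down 2 to c3 — 5 moves in all.
Check: all required cells visited; 5 ≤ 5 moves.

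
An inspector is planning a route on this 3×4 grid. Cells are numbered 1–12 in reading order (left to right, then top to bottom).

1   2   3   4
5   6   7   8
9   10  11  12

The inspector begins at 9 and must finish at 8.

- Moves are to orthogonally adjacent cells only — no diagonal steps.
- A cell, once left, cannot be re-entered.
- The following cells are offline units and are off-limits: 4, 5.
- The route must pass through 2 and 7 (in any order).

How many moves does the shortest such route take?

Any route passes through 2 and 7 in some order between 9 and 8. Summing Manhattan distances along each leg and taking the cheapest ordering (9 → 2 → 7 → 8) gives a lower bound of 3 + 2 + 1 = 6 moves.
A route of 6 moves achieves this: 9 → 10 → 6 → 2 → 3 → 7 → 8.
Since 6 matches the lower bound, it is optimal.

6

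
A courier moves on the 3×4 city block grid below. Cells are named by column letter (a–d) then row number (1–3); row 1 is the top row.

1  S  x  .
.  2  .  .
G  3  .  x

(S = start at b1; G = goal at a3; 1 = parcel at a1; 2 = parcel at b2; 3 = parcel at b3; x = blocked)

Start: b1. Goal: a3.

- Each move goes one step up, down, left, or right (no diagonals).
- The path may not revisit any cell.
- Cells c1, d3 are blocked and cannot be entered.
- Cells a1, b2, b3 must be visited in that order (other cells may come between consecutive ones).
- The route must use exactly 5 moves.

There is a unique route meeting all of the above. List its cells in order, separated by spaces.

The waypoints must appear in the order a1, b2, b3, with no cell reused.
Route from b1: left 1 to a1, down 1 to a2, right 1 to b2, down 1 to b3, left 1 to a3 — 5 moves in all.
Check: order respected (1 at step 1, 2 at step 3, 3 at step 4); 5 moves as required.

b1 a1 a2 b2 b3 a3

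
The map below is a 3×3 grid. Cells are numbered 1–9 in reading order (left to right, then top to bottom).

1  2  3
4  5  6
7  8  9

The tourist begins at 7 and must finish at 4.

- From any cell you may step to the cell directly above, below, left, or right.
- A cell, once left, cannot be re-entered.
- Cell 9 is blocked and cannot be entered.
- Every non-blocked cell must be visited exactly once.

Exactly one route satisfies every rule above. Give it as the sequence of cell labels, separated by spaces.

7 8 5 6 3 2 1 4

Need to visit all 8 open cells exactly once, starting at 7 and ending at 4.
Cell 3 has only two open neighbours (6 and 2), so the path must pass straight through it: one of those is the cell it's entered from and the other is where it exits.
Route from 7: right 1 to 8, up 1 to 5, right 1 to 6, up 1 to 3, left 2 to 1, down 1 to 4 — 7 moves in all.
Check: all 8 open cells covered.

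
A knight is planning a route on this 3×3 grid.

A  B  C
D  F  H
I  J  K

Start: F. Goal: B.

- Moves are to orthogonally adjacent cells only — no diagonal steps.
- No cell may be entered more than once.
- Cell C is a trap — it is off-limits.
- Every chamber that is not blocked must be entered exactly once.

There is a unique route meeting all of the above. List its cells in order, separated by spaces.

Need to visit all 8 open cells exactly once, starting at F and ending at B.
Cell A has only two open neighbours (D and B), so the path must pass straight through it: one of those is the cell it's entered from and the other is where it exits.
Route from F: right 1 to H, down 1 to K, left 2 to I, up 2 to A, right 1 to B — 7 moves in all.
Check: all 8 open cells covered.

F H K J I D A B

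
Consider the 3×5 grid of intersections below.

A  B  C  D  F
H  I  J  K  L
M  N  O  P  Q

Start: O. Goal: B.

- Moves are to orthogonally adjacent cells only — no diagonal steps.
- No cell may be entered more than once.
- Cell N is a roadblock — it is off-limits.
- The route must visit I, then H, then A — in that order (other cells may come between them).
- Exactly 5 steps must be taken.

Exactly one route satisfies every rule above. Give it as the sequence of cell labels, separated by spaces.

The waypoints must appear in the order I, H, A, with no cell reused.
Route from O: up to J, 2× left (reaching H), up to A, right to B — 5 moves in all.
Check: order respected (I at step 2, H at step 3, A at step 4); 5 moves as required.

O J I H A B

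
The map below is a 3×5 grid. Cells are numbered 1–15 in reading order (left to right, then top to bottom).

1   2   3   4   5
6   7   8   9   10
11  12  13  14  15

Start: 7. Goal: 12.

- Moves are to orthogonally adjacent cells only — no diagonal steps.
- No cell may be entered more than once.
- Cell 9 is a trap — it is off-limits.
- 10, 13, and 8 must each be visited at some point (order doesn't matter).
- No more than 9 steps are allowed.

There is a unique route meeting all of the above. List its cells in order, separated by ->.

7 -> 8 -> 3 -> 4 -> 5 -> 10 -> 15 -> 14 -> 13 -> 12

The budget equals the shortest possible length, so every move has to be on a shortest route through the required cells.
Route from 7: right to 8, up to 3, 2× right (reaching 5), 2× down (reaching 15), 3× left (reaching 12) — 9 moves in all.
Check: all required cells visited; 9 ≤ 9 moves.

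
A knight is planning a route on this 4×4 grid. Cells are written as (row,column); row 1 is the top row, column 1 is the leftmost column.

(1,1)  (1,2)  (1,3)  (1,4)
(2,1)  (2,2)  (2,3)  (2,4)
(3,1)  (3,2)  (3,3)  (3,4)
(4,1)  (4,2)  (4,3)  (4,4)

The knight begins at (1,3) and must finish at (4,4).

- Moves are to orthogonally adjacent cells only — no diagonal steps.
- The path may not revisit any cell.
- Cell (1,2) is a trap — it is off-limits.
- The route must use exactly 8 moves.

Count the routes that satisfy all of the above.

Need simple routes of exactly 8 moves from (1,3) to (4,4) (Manhattan distance 4, so 2 moves are spent on a detour and 2 undoing it).
Branch systematically from the start, pruning whenever the remaining move budget drops below the Manhattan distance to (4,4) or differs from it in parity. Grouping the completions by first move — via (2,3): 8; via (1,4): 5 — and summing: 8 + 5 = 13.
That gives 13 routes.

13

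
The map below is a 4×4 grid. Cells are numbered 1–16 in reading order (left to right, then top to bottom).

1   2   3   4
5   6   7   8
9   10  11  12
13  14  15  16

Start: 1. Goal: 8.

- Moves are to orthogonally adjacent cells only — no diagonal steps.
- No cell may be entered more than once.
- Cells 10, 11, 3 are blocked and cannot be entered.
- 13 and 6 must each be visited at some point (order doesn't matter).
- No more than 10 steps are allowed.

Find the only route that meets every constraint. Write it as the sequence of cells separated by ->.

1 -> 2 -> 6 -> 5 -> 9 -> 13 -> 14 -> 15 -> 16 -> 12 -> 8

The 10-move cap with required stops at 13, 6 leaves no slack for detours.
Route from 1: right to 2, down to 6, left to 5, 2× down (reaching 13), 3× right (reaching 16), 2× up (reaching 8) — 10 moves in all.
Check: all required cells visited; 10 ≤ 10 moves.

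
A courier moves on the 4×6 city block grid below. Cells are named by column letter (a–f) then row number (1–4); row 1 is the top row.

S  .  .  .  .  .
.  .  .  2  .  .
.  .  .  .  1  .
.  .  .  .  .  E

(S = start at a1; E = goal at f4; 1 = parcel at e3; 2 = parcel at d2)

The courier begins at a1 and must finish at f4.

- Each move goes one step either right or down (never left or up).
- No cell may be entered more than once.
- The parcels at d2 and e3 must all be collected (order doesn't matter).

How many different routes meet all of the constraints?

A right/down-only route from a1 to f4 makes exactly 3 down-moves and 5 right-moves in some order.
With no other constraints that would be C(8,3) = 56 routes.
A monotone route can only reach the required cells in the order d2, e3, so split there and multiply the segment counts: a1→d2: 4; d2→e3: 2; e3→f4: 2; product = 16.
That gives 16 routes.

16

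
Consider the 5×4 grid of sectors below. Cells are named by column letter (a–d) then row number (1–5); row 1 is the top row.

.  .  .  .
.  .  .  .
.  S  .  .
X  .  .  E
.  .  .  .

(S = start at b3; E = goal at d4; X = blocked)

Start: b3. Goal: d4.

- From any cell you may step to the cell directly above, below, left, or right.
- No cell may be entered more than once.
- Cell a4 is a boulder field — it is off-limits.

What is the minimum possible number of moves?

3

The Manhattan distance from b3 to d4 is |3−4| + |2−4| = 3, so at least 3 moves are needed.
A route of 3 moves achieves this: b3 → b4 → c4 → d4.
Since 3 matches the lower bound, it is optimal.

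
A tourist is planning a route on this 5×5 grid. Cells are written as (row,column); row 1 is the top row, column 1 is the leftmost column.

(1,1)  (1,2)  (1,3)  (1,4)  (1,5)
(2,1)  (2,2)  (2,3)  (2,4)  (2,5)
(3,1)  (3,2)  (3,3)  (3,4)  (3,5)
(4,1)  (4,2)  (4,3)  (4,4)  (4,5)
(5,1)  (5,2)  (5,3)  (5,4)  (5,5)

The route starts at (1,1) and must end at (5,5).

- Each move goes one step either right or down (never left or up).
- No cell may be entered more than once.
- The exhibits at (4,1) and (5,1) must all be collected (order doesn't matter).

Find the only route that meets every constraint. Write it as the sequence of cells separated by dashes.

Moves only go right or down, so the column and row indices never decrease.
Route from (1,1): down 4 to (5,1), right 4 to (5,5) — 8 moves in all.
Check: all required cells visited.

(1,1) - (2,1) - (3,1) - (4,1) - (5,1) - (5,2) - (5,3) - (5,4) - (5,5)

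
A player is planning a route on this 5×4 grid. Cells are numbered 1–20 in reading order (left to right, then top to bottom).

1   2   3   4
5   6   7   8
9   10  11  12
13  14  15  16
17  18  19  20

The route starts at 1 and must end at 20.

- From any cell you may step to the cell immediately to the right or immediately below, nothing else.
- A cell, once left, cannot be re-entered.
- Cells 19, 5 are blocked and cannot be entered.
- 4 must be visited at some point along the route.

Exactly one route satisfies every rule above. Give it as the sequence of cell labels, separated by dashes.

Moves only go right or down, so the column and row indices never decrease.
Route from 1: right 3 to 4, down 4 to 20 — 7 moves in all.
Check: all required cells visited.

1 - 2 - 3 - 4 - 8 - 12 - 16 - 20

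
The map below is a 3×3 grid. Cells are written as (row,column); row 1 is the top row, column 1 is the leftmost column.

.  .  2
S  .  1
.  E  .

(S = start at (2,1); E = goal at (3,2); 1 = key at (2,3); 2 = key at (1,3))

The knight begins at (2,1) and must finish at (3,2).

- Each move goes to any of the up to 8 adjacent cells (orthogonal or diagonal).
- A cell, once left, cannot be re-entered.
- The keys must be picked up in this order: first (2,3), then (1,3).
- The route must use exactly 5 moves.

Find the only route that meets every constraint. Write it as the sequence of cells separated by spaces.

The waypoints must appear in the order (2,3), (1,3), with no cell reused.
Route from (2,1): up-right to (1,2), down-right to (2,3), up to (1,3), down-left to (2,2), down to (3,2) — 5 moves in all.
Check: order respected (1 at step 2, 2 at step 3); 5 moves as required.

(2,1) (1,2) (2,3) (1,3) (2,2) (3,2)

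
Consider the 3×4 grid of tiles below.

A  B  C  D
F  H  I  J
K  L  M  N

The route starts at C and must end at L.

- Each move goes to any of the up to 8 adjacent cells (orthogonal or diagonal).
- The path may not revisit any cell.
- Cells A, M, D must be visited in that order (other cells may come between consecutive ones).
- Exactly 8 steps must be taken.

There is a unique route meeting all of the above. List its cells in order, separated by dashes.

C - B - A - H - M - J - D - I - L

The waypoints must appear in the order A, M, D, with no cell reused.
Route from C: left 2 to A, down-right 2 to M, up-right 1 to J, up 1 to D, down-left 2 to L — 8 moves in all.
Check: order respected (A at step 2, M at step 4, D at step 6); 8 moves as required.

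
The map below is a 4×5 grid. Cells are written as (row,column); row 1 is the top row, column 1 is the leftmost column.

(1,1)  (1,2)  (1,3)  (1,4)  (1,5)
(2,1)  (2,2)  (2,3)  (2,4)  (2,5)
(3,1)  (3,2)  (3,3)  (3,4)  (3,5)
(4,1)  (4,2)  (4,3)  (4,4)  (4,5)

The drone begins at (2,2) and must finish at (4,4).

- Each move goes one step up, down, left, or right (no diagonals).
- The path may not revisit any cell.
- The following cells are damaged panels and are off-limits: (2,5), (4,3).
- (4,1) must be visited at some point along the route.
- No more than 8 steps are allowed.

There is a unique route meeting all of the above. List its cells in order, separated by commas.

The 8-move cap with required stops at (4,1) leaves no slack for detours.
Route from (2,2): left to (2,1), 2× down (reaching (4,1)), right to (4,2), up to (3,2), 2× right (reaching (3,4)), down to (4,4) — 8 moves in all.
Check: all required cells visited; 8 ≤ 8 moves.

(2,2), (2,1), (3,1), (4,1), (4,2), (3,2), (3,3), (3,4), (4,4)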